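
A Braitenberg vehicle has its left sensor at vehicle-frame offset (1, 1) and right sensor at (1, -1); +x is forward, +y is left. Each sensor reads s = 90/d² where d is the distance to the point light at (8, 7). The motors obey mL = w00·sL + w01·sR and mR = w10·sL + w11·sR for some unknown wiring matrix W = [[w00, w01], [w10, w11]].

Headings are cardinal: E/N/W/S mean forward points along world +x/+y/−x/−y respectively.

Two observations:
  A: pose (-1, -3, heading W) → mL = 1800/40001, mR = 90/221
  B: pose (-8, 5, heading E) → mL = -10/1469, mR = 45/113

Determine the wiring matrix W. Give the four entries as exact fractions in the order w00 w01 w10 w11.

-1/2 1/2 1 0

obs A: pose=(-1,-3,W) → sL=90/221, sR=90/181, mL=1800/40001, mR=90/221
obs B: pose=(-8,5,E) → sL=45/113, sR=5/13, mL=-10/1469, mR=45/113
sensor matrix S = [[90/221, 90/181], [45/113, 5/13]]; det S = -2431800/58761469
solve [mL_A; mL_B] = S·[w00; w01] and [mR_A; mR_B] = S·[w10; w11]:
  w00 = -1/2, w01 = 1/2, w10 = 1, w11 = 0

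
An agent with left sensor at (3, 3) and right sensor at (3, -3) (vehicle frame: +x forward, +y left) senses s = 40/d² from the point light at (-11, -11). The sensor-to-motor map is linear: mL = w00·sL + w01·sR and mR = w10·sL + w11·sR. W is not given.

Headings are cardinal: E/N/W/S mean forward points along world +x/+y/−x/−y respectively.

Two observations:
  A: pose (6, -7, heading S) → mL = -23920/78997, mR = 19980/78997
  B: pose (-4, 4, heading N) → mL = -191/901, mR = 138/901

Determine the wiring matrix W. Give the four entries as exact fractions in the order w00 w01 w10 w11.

-1 -1 1/2 1

obs A: pose=(6,-7,S) → sL=40/401, sR=40/197, mL=-23920/78997, mR=19980/78997
obs B: pose=(-4,4,N) → sL=2/17, sR=5/53, mL=-191/901, mR=138/901
sensor matrix S = [[40/401, 40/197], [2/17, 5/53]]; det S = -1030440/71176297
solve [mL_A; mL_B] = S·[w00; w01] and [mR_A; mR_B] = S·[w10; w11]:
  w00 = -1, w01 = -1, w10 = 1/2, w11 = 1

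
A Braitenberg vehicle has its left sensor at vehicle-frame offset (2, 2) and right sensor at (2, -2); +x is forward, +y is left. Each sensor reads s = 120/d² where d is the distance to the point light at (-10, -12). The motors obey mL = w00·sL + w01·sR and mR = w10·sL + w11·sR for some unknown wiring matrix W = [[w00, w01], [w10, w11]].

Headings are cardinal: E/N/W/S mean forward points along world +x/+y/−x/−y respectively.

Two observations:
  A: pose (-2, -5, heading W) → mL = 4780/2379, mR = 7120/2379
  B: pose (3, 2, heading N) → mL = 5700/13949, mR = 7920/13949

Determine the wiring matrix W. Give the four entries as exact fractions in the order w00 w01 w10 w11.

1/2 1 1 1

obs A: pose=(-2,-5,W) → sL=120/61, sR=40/39, mL=4780/2379, mR=7120/2379
obs B: pose=(3,2,N) → sL=120/377, sR=120/481, mL=5700/13949, mR=7920/13949
sensor matrix S = [[120/61, 40/39], [120/377, 120/481]]; det S = 1817600/11061557
solve [mL_A; mL_B] = S·[w00; w01] and [mR_A; mR_B] = S·[w10; w11]:
  w00 = 1/2, w01 = 1, w10 = 1, w11 = 1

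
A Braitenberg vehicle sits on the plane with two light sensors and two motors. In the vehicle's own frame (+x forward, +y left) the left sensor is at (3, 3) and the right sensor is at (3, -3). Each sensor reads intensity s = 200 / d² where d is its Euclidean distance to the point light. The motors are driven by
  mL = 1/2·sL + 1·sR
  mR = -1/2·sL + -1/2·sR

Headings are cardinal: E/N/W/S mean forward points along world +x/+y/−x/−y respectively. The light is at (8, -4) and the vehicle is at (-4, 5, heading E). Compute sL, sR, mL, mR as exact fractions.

left sensor world pos  = (-1, 8); dL² = 225
right sensor world pos = (-1, 2); dR² = 117
sL = 200/225 = 8/9
sR = 200/117 = 200/117
mL = 1/2·sL + 1·sR = 28/13
mR = -1/2·sL + -1/2·sR = -152/117

8/9 200/117 28/13 -152/117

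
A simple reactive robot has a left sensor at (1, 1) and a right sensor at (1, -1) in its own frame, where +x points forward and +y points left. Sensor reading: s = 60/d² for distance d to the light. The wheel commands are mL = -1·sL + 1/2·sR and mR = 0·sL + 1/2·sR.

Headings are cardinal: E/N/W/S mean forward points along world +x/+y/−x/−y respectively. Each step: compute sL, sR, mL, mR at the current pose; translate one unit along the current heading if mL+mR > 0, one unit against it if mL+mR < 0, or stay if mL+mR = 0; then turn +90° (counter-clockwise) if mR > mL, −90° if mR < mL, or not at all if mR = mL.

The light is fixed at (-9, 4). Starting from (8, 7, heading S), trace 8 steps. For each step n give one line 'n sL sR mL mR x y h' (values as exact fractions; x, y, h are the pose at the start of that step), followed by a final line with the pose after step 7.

n=0: pose=(8,7,S); sL=15/82, sR=3/13; mL=-36/533, mR=3/26; mL+mR=51/1066 → advance +1; mR−mL=15/82 → turn +1·90°
n=1: pose=(8,6,E); sL=20/111, sR=12/65; mL=-634/7215, mR=6/65; mL+mR=32/7215 → advance +1; mR−mL=20/111 → turn +1·90°
n=2: pose=(9,6,N); sL=30/149, sR=6/37; mL=-663/5513, mR=3/37; mL+mR=-216/5513 → advance -1; mR−mL=30/149 → turn +1·90°
n=3: pose=(9,5,W); sL=60/289, sR=60/293; mL=-8910/84677, mR=30/293; mL+mR=-240/84677 → advance -1; mR−mL=60/289 → turn +1·90°
n=4: pose=(10,5,S); sL=3/20, sR=5/27; mL=-31/540, mR=5/54; mL+mR=19/540 → advance +1; mR−mL=3/20 → turn +1·90°
n=5: pose=(10,4,E); sL=60/401, sR=60/401; mL=-30/401, mR=30/401; mL+mR=0 → advance +0; mR−mL=60/401 → turn +1·90°
n=6: pose=(10,4,N); sL=12/65, sR=60/401; mL=-2862/26065, mR=30/401; mL+mR=-912/26065 → advance -1; mR−mL=12/65 → turn +1·90°
n=7: pose=(10,3,W); sL=15/82, sR=5/27; mL=-100/1107, mR=5/54; mL+mR=5/2214 → advance +1; mR−mL=15/82 → turn +1·90°

0 15/82 3/13 -36/533 3/26 8 7 S
1 20/111 12/65 -634/7215 6/65 8 6 E
2 30/149 6/37 -663/5513 3/37 9 6 N
3 60/289 60/293 -8910/84677 30/293 9 5 W
4 3/20 5/27 -31/540 5/54 10 5 S
5 60/401 60/401 -30/401 30/401 10 4 E
6 12/65 60/401 -2862/26065 30/401 10 4 N
7 15/82 5/27 -100/1107 5/54 10 3 W
final 9 3 S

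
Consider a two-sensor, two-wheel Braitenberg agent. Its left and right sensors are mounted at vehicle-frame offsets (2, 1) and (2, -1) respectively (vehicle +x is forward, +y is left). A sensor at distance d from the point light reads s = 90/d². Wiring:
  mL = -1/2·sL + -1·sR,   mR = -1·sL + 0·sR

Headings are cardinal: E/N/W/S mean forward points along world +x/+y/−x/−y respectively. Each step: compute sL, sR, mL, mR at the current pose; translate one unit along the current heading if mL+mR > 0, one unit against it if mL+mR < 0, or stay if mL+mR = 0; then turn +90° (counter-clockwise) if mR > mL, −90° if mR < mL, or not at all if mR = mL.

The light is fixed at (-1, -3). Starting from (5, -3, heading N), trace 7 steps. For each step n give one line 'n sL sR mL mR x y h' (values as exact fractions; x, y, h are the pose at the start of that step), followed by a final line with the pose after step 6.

n=0: pose=(5,-3,N); sL=90/29, sR=90/53; mL=-4995/1537, mR=-90/29; mL+mR=-9765/1537 → advance -1; mR−mL=225/1537 → turn +1·90°
n=1: pose=(5,-4,W); sL=9/2, sR=45/8; mL=-63/8, mR=-9/2; mL+mR=-99/8 → advance -1; mR−mL=27/8 → turn +1·90°
n=2: pose=(6,-4,S); sL=90/73, sR=2; mL=-191/73, mR=-90/73; mL+mR=-281/73 → advance -1; mR−mL=101/73 → turn +1·90°
n=3: pose=(6,-3,E); sL=45/41, sR=45/41; mL=-135/82, mR=-45/41; mL+mR=-225/82 → advance -1; mR−mL=45/82 → turn +1·90°
n=4: pose=(5,-3,N); sL=90/29, sR=90/53; mL=-4995/1537, mR=-90/29; mL+mR=-9765/1537 → advance -1; mR−mL=225/1537 → turn +1·90°
n=5: pose=(5,-4,W); sL=9/2, sR=45/8; mL=-63/8, mR=-9/2; mL+mR=-99/8 → advance -1; mR−mL=27/8 → turn +1·90°
n=6: pose=(6,-4,S); sL=90/73, sR=2; mL=-191/73, mR=-90/73; mL+mR=-281/73 → advance -1; mR−mL=101/73 → turn +1·90°

0 90/29 90/53 -4995/1537 -90/29 5 -3 N
1 9/2 45/8 -63/8 -9/2 5 -4 W
2 90/73 2 -191/73 -90/73 6 -4 S
3 45/41 45/41 -135/82 -45/41 6 -3 E
4 90/29 90/53 -4995/1537 -90/29 5 -3 N
5 9/2 45/8 -63/8 -9/2 5 -4 W
6 90/73 2 -191/73 -90/73 6 -4 S
final 6 -3 E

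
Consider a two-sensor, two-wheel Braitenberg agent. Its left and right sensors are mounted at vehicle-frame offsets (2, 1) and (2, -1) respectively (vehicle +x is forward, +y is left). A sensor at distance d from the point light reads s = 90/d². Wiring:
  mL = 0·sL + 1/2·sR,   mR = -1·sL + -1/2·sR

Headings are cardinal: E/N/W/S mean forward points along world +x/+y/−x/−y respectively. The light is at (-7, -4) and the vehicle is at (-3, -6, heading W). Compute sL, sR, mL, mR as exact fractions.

left sensor world pos  = (-5, -7); dL² = 13
right sensor world pos = (-5, -5); dR² = 5
sL = 90/13 = 90/13
sR = 90/5 = 18
mL = 0·sL + 1/2·sR = 9
mR = -1·sL + -1/2·sR = -207/13

90/13 18 9 -207/13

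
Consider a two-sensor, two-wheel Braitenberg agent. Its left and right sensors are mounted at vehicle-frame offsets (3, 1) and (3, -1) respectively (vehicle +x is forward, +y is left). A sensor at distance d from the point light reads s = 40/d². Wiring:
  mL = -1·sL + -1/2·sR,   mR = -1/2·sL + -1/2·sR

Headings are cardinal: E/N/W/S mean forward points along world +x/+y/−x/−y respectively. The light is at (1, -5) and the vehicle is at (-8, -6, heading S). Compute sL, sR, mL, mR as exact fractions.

1/2 10/29 -39/58 -49/116

left sensor world pos  = (-7, -9); dL² = 80
right sensor world pos = (-9, -9); dR² = 116
sL = 40/80 = 1/2
sR = 40/116 = 10/29
mL = -1·sL + -1/2·sR = -39/58
mR = -1/2·sL + -1/2·sR = -49/116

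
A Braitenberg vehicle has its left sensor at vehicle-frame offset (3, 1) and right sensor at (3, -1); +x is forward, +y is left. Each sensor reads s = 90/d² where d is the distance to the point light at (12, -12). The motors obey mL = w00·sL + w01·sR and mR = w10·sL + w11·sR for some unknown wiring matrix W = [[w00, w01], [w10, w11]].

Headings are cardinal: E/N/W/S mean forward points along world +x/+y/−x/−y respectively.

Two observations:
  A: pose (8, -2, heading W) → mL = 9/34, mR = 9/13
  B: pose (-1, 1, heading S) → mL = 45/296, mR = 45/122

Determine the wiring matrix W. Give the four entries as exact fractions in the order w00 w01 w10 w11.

0 1/2 1 0

obs A: pose=(8,-2,W) → sL=9/13, sR=9/17, mL=9/34, mR=9/13
obs B: pose=(-1,1,S) → sL=45/122, sR=45/148, mL=45/296, mR=45/122
sensor matrix S = [[9/13, 9/17], [45/122, 45/148]]; det S = 30375/1995188
solve [mL_A; mL_B] = S·[w00; w01] and [mR_A; mR_B] = S·[w10; w11]:
  w00 = 0, w01 = 1/2, w10 = 1, w11 = 0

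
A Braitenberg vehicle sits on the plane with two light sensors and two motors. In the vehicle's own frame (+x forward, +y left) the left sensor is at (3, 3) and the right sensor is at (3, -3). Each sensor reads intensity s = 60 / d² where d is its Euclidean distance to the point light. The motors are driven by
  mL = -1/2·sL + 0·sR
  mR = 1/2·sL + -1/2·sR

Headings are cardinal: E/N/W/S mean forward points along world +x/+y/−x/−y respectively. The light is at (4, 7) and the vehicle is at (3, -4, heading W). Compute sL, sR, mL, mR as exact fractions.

left sensor world pos  = (0, -7); dL² = 212
right sensor world pos = (0, -1); dR² = 80
sL = 60/212 = 15/53
sR = 60/80 = 3/4
mL = -1/2·sL + 0·sR = -15/106
mR = 1/2·sL + -1/2·sR = -99/424

15/53 3/4 -15/106 -99/424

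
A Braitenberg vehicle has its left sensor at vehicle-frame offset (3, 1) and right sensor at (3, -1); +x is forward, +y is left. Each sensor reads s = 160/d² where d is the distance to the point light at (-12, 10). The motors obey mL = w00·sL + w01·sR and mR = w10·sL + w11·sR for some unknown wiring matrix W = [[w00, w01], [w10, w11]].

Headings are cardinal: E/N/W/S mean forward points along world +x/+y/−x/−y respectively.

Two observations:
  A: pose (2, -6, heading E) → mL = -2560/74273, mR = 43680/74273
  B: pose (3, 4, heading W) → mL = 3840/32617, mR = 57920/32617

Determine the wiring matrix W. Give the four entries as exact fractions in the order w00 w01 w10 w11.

obs A: pose=(2,-6,E) → sL=80/257, sR=80/289, mL=-2560/74273, mR=43680/74273
obs B: pose=(3,4,W) → sL=160/193, sR=160/169, mL=3840/32617, mR=57920/32617
sensor matrix S = [[80/257, 80/289], [160/193, 160/169]]; det S = 158003200/2422562441
solve [mL_A; mL_B] = S·[w00; w01] and [mR_A; mR_B] = S·[w10; w11]:
  w00 = -1, w01 = 1, w10 = 1, w11 = 1

-1 1 1 1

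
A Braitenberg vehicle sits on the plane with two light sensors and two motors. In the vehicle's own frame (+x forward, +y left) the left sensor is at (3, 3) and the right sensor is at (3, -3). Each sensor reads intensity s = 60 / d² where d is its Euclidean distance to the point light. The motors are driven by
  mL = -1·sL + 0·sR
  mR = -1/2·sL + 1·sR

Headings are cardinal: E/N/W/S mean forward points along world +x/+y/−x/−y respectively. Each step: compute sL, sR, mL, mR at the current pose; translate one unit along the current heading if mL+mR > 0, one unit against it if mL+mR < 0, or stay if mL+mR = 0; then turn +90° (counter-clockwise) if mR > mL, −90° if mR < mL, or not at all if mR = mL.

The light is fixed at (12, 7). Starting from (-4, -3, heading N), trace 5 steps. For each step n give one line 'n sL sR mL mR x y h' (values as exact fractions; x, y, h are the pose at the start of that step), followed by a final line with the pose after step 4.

0 6/41 30/109 -6/41 903/4469 -4 -3 N
1 12/101 60/397 -12/101 3678/40097 -4 -2 W
2 5/24 5/39 -5/24 5/208 -3 -2 S
3 60/169 12/53 -60/169 438/8957 -3 -1 E
4 30/193 30/97 -30/193 4335/18721 -4 -1 N
final -4 0 W

n=0: pose=(-4,-3,N); sL=6/41, sR=30/109; mL=-6/41, mR=903/4469; mL+mR=249/4469 → advance +1; mR−mL=1557/4469 → turn +1·90°
n=1: pose=(-4,-2,W); sL=12/101, sR=60/397; mL=-12/101, mR=3678/40097; mL+mR=-1086/40097 → advance -1; mR−mL=8442/40097 → turn +1·90°
n=2: pose=(-3,-2,S); sL=5/24, sR=5/39; mL=-5/24, mR=5/208; mL+mR=-115/624 → advance -1; mR−mL=145/624 → turn +1·90°
n=3: pose=(-3,-1,E); sL=60/169, sR=12/53; mL=-60/169, mR=438/8957; mL+mR=-2742/8957 → advance -1; mR−mL=3618/8957 → turn +1·90°
n=4: pose=(-4,-1,N); sL=30/193, sR=30/97; mL=-30/193, mR=4335/18721; mL+mR=1425/18721 → advance +1; mR−mL=7245/18721 → turn +1·90°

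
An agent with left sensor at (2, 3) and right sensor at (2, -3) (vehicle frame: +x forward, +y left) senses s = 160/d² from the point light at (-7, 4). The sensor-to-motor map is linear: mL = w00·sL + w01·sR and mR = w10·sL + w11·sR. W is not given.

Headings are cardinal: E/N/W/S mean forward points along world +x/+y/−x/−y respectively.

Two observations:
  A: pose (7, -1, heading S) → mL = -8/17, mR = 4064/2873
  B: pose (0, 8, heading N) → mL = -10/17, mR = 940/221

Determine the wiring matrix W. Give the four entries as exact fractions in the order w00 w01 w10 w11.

0 -1/2 1 1

obs A: pose=(7,-1,S) → sL=80/169, sR=16/17, mL=-8/17, mR=4064/2873
obs B: pose=(0,8,N) → sL=40/13, sR=20/17, mL=-10/17, mR=940/221
sensor matrix S = [[80/169, 16/17], [40/13, 20/17]]; det S = -6720/2873
solve [mL_A; mL_B] = S·[w00; w01] and [mR_A; mR_B] = S·[w10; w11]:
  w00 = 0, w01 = -1/2, w10 = 1, w11 = 1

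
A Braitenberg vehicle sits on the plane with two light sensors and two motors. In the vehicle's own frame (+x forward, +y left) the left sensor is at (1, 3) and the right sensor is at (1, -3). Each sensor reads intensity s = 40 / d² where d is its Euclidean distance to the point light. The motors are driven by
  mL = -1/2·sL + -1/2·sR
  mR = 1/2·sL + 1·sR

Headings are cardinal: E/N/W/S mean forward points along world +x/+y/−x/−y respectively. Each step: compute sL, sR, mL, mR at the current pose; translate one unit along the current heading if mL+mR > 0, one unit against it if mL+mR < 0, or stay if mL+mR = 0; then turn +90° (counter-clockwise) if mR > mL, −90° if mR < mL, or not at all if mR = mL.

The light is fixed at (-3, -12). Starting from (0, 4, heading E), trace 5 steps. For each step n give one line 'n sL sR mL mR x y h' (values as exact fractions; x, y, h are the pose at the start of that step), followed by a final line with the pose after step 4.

0 40/377 8/37 -2248/13949 3756/13949 0 4 E
1 4/29 20/169 -628/4901 918/4901 1 4 N
2 8/41 40/409 -2456/16769 3276/16769 1 5 W
3 10/73 5/32 -685/4672 525/2336 0 5 S
4 40/377 8/37 -2248/13949 3756/13949 0 4 E
final 1 4 N

n=0: pose=(0,4,E); sL=40/377, sR=8/37; mL=-2248/13949, mR=3756/13949; mL+mR=4/37 → advance +1; mR−mL=6004/13949 → turn +1·90°
n=1: pose=(1,4,N); sL=4/29, sR=20/169; mL=-628/4901, mR=918/4901; mL+mR=10/169 → advance +1; mR−mL=1546/4901 → turn +1·90°
n=2: pose=(1,5,W); sL=8/41, sR=40/409; mL=-2456/16769, mR=3276/16769; mL+mR=20/409 → advance +1; mR−mL=5732/16769 → turn +1·90°
n=3: pose=(0,5,S); sL=10/73, sR=5/32; mL=-685/4672, mR=525/2336; mL+mR=5/64 → advance +1; mR−mL=1735/4672 → turn +1·90°
n=4: pose=(0,4,E); sL=40/377, sR=8/37; mL=-2248/13949, mR=3756/13949; mL+mR=4/37 → advance +1; mR−mL=6004/13949 → turn +1·90°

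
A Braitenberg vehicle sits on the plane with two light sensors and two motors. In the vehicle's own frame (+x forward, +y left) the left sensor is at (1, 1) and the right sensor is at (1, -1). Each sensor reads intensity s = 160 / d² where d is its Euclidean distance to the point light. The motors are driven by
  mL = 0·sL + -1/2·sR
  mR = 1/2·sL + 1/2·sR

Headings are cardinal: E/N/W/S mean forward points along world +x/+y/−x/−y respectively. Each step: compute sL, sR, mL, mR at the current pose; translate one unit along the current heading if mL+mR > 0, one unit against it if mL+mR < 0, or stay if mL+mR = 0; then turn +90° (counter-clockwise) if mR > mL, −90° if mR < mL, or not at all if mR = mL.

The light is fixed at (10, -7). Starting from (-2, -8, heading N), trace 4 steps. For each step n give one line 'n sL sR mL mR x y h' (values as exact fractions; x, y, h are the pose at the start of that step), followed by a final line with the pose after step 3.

n=0: pose=(-2,-8,N); sL=160/169, sR=160/121; mL=-80/121, mR=23200/20449; mL+mR=80/169 → advance +1; mR−mL=36720/20449 → turn +1·90°
n=1: pose=(-2,-7,W); sL=16/17, sR=16/17; mL=-8/17, mR=16/17; mL+mR=8/17 → advance +1; mR−mL=24/17 → turn +1·90°
n=2: pose=(-3,-7,S); sL=32/29, sR=160/197; mL=-80/197, mR=5472/5713; mL+mR=16/29 → advance +1; mR−mL=7792/5713 → turn +1·90°
n=3: pose=(-3,-8,E); sL=10/9, sR=40/37; mL=-20/37, mR=365/333; mL+mR=5/9 → advance +1; mR−mL=545/333 → turn +1·90°

0 160/169 160/121 -80/121 23200/20449 -2 -8 N
1 16/17 16/17 -8/17 16/17 -2 -7 W
2 32/29 160/197 -80/197 5472/5713 -3 -7 S
3 10/9 40/37 -20/37 365/333 -3 -8 E
final -2 -8 N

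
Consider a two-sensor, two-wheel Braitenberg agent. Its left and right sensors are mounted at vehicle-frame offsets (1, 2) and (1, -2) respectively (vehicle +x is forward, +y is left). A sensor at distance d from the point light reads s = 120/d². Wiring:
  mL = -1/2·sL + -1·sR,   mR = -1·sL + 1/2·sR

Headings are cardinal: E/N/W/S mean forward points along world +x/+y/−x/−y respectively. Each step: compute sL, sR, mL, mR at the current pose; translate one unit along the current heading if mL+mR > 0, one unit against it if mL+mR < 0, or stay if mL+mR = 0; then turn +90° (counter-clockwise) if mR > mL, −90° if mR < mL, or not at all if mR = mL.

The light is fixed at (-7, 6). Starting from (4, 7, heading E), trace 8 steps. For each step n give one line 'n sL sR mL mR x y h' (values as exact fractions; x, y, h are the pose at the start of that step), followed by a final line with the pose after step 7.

0 40/51 24/29 -1804/1479 -548/1479 4 7 E
1 30/17 30/37 -1065/629 -855/629 3 7 N
2 24/17 24/17 -36/17 -12/17 3 6 W
3 12/17 60/41 -1266/697 18/697 4 6 S
4 40/51 24/29 -1804/1479 -548/1479 4 7 E
5 30/17 30/37 -1065/629 -855/629 3 7 N
6 24/17 24/17 -36/17 -12/17 3 6 W
7 12/17 60/41 -1266/697 18/697 4 6 S
final 4 7 E

n=0: pose=(4,7,E); sL=40/51, sR=24/29; mL=-1804/1479, mR=-548/1479; mL+mR=-784/493 → advance -1; mR−mL=1256/1479 → turn +1·90°
n=1: pose=(3,7,N); sL=30/17, sR=30/37; mL=-1065/629, mR=-855/629; mL+mR=-1920/629 → advance -1; mR−mL=210/629 → turn +1·90°
n=2: pose=(3,6,W); sL=24/17, sR=24/17; mL=-36/17, mR=-12/17; mL+mR=-48/17 → advance -1; mR−mL=24/17 → turn +1·90°
n=3: pose=(4,6,S); sL=12/17, sR=60/41; mL=-1266/697, mR=18/697; mL+mR=-1248/697 → advance -1; mR−mL=1284/697 → turn +1·90°
n=4: pose=(4,7,E); sL=40/51, sR=24/29; mL=-1804/1479, mR=-548/1479; mL+mR=-784/493 → advance -1; mR−mL=1256/1479 → turn +1·90°
n=5: pose=(3,7,N); sL=30/17, sR=30/37; mL=-1065/629, mR=-855/629; mL+mR=-1920/629 → advance -1; mR−mL=210/629 → turn +1·90°
n=6: pose=(3,6,W); sL=24/17, sR=24/17; mL=-36/17, mR=-12/17; mL+mR=-48/17 → advance -1; mR−mL=24/17 → turn +1·90°
n=7: pose=(4,6,S); sL=12/17, sR=60/41; mL=-1266/697, mR=18/697; mL+mR=-1248/697 → advance -1; mR−mL=1284/697 → turn +1·90°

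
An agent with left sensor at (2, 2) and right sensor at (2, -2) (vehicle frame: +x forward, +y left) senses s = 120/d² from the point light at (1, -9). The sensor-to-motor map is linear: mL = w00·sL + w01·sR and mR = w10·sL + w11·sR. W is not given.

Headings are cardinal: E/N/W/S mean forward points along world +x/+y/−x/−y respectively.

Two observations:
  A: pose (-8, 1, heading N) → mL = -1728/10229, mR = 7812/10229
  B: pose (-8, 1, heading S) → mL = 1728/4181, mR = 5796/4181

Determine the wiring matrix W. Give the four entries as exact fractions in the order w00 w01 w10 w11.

1 -1 1 1/2

obs A: pose=(-8,1,N) → sL=24/53, sR=120/193, mL=-1728/10229, mR=7812/10229
obs B: pose=(-8,1,S) → sL=120/113, sR=24/37, mL=1728/4181, mR=5796/4181
sensor matrix S = [[24/53, 120/193], [120/113, 24/37]]; det S = -15676416/42767449
solve [mL_A; mL_B] = S·[w00; w01] and [mR_A; mR_B] = S·[w10; w11]:
  w00 = 1, w01 = -1, w10 = 1, w11 = 1/2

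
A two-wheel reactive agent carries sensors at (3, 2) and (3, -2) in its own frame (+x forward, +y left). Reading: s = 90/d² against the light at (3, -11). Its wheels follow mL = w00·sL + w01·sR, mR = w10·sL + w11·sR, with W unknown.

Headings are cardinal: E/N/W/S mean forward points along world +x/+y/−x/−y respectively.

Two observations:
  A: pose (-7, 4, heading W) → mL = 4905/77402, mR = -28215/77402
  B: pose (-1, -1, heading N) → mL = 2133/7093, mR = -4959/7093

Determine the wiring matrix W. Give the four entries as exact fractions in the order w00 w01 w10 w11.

-1/2 1 -1 -1/2

obs A: pose=(-7,4,W) → sL=45/169, sR=45/229, mL=4905/77402, mR=-28215/77402
obs B: pose=(-1,-1,N) → sL=18/41, sR=90/173, mL=2133/7093, mR=-4959/7093
sensor matrix S = [[45/169, 45/229], [18/41, 90/173]]; det S = 14343480/274506193
solve [mL_A; mL_B] = S·[w00; w01] and [mR_A; mR_B] = S·[w10; w11]:
  w00 = -1/2, w01 = 1, w10 = -1, w11 = -1/2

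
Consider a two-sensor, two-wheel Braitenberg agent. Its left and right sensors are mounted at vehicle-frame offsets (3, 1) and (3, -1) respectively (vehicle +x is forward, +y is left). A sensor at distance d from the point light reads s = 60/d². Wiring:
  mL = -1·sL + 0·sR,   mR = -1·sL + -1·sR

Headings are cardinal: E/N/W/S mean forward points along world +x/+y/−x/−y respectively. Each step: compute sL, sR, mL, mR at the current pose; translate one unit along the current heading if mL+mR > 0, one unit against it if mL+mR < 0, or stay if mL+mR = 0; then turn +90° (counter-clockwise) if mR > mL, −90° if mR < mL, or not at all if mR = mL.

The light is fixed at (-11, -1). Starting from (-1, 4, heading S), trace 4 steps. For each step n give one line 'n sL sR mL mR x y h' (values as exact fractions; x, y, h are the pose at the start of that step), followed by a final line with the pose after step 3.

n=0: pose=(-1,4,S); sL=12/25, sR=12/17; mL=-12/25, mR=-504/425; mL+mR=-708/425 → advance -1; mR−mL=-12/17 → turn -1·90°
n=1: pose=(-1,5,W); sL=30/37, sR=30/49; mL=-30/37, mR=-2580/1813; mL+mR=-4050/1813 → advance -1; mR−mL=-30/49 → turn -1·90°
n=2: pose=(0,5,N); sL=60/181, sR=4/15; mL=-60/181, mR=-1624/2715; mL+mR=-2524/2715 → advance -1; mR−mL=-4/15 → turn -1·90°
n=3: pose=(0,4,E); sL=15/58, sR=15/53; mL=-15/58, mR=-1665/3074; mL+mR=-1230/1537 → advance -1; mR−mL=-15/53 → turn -1·90°

0 12/25 12/17 -12/25 -504/425 -1 4 S
1 30/37 30/49 -30/37 -2580/1813 -1 5 W
2 60/181 4/15 -60/181 -1624/2715 0 5 N
3 15/58 15/53 -15/58 -1665/3074 0 4 E
final -1 4 S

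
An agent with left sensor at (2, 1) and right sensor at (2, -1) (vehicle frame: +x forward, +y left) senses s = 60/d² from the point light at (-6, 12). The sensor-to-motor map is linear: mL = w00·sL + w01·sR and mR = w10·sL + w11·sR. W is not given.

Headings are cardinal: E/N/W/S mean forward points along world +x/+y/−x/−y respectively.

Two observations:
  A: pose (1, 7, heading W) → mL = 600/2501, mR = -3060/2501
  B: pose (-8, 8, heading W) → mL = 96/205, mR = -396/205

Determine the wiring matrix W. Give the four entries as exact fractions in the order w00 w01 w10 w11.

obs A: pose=(1,7,W) → sL=60/61, sR=60/41, mL=600/2501, mR=-3060/2501
obs B: pose=(-8,8,W) → sL=60/41, sR=12/5, mL=96/205, mR=-396/205
sensor matrix S = [[60/61, 60/41], [60/41, 12/5]]; det S = 22464/102541
solve [mL_A; mL_B] = S·[w00; w01] and [mR_A; mR_B] = S·[w10; w11]:
  w00 = -1/2, w01 = 1/2, w10 = -1/2, w11 = -1/2

-1/2 1/2 -1/2 -1/2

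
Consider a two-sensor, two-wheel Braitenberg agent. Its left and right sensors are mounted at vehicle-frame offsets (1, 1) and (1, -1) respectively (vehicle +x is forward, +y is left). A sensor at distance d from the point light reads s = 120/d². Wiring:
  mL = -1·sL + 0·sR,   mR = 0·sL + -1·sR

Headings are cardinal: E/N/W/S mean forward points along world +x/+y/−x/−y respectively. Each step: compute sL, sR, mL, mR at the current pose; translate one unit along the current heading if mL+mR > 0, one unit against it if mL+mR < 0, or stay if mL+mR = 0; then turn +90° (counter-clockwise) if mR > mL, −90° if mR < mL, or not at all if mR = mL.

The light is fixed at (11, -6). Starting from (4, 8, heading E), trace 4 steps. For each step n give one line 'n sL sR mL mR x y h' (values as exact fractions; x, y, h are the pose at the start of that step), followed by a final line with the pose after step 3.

n=0: pose=(4,8,E); sL=40/87, sR=24/41; mL=-40/87, mR=-24/41; mL+mR=-3728/3567 → advance -1; mR−mL=-448/3567 → turn -1·90°
n=1: pose=(3,8,S); sL=60/109, sR=12/25; mL=-60/109, mR=-12/25; mL+mR=-2808/2725 → advance -1; mR−mL=192/2725 → turn +1·90°
n=2: pose=(3,9,E); sL=24/61, sR=24/49; mL=-24/61, mR=-24/49; mL+mR=-2640/2989 → advance -1; mR−mL=-288/2989 → turn -1·90°
n=3: pose=(2,9,S); sL=6/13, sR=15/37; mL=-6/13, mR=-15/37; mL+mR=-417/481 → advance -1; mR−mL=27/481 → turn +1·90°

0 40/87 24/41 -40/87 -24/41 4 8 E
1 60/109 12/25 -60/109 -12/25 3 8 S
2 24/61 24/49 -24/61 -24/49 3 9 E
3 6/13 15/37 -6/13 -15/37 2 9 S
final 2 10 E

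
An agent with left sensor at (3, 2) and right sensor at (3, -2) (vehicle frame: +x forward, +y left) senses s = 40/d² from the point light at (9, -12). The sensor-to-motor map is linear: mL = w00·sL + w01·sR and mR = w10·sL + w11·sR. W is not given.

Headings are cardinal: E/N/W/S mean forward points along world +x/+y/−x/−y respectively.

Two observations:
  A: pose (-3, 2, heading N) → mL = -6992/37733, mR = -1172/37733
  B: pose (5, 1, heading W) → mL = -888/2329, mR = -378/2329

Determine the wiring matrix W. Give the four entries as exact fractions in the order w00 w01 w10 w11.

obs A: pose=(-3,2,N) → sL=8/97, sR=40/389, mL=-6992/37733, mR=-1172/37733
obs B: pose=(5,1,W) → sL=4/17, sR=20/137, mL=-888/2329, mR=-378/2329
sensor matrix S = [[8/97, 40/389], [4/17, 20/137]]; det S = -1068160/87880157
solve [mL_A; mL_B] = S·[w00; w01] and [mR_A; mR_B] = S·[w10; w11]:
  w00 = -1, w01 = -1, w10 = -1, w11 = 1/2

-1 -1 -1 1/2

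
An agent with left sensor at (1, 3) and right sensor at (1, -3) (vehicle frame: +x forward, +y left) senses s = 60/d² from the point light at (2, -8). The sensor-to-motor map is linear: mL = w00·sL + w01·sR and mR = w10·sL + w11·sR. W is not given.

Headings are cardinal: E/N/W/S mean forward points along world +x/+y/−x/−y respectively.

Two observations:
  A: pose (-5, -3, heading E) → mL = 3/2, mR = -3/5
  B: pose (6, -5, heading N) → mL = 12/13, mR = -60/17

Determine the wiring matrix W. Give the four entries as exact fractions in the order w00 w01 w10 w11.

obs A: pose=(-5,-3,E) → sL=3/5, sR=3/2, mL=3/2, mR=-3/5
obs B: pose=(6,-5,N) → sL=60/17, sR=12/13, mL=12/13, mR=-60/17
sensor matrix S = [[3/5, 3/2], [60/17, 12/13]]; det S = -5238/1105
solve [mL_A; mL_B] = S·[w00; w01] and [mR_A; mR_B] = S·[w10; w11]:
  w00 = 0, w01 = 1, w10 = -1, w11 = 0

0 1 -1 0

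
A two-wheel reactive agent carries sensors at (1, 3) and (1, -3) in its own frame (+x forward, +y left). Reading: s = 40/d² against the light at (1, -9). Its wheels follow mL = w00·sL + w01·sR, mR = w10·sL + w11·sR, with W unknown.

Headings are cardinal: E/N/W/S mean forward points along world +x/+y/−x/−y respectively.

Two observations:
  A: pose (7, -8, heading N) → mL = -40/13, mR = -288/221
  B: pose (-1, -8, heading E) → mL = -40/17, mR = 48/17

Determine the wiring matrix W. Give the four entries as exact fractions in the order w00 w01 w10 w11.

-1 0 -1/2 1/2

obs A: pose=(7,-8,N) → sL=40/13, sR=8/17, mL=-40/13, mR=-288/221
obs B: pose=(-1,-8,E) → sL=40/17, sR=8, mL=-40/17, mR=48/17
sensor matrix S = [[40/13, 8/17], [40/17, 8]]; det S = 88320/3757
solve [mL_A; mL_B] = S·[w00; w01] and [mR_A; mR_B] = S·[w10; w11]:
  w00 = -1, w01 = 0, w10 = -1/2, w11 = 1/2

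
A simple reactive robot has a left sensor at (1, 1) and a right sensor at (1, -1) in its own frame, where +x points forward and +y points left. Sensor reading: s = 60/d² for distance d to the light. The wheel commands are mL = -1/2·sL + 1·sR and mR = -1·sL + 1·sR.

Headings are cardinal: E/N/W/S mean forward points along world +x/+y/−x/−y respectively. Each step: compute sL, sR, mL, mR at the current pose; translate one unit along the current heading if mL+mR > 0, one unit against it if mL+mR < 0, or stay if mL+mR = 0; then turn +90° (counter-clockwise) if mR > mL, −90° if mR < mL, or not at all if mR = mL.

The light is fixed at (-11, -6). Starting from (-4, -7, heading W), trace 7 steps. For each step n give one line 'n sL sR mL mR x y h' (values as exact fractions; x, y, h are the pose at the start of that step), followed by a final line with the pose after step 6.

0 3/2 5/3 11/12 1/6 -4 -7 W
1 12/5 60/49 6/245 -288/245 -5 -7 N
2 6/5 30/29 63/145 -24/145 -5 -8 E
3 60/73 4/3 202/219 112/219 -4 -8 S
4 15/13 3/2 12/13 9/26 -4 -9 W
5 60/29 60/53 150/1537 -1440/1537 -5 -9 N
6 30/29 30/37 315/1073 -240/1073 -5 -10 E
final -4 -10 S

n=0: pose=(-4,-7,W); sL=3/2, sR=5/3; mL=11/12, mR=1/6; mL+mR=13/12 → advance +1; mR−mL=-3/4 → turn -1·90°
n=1: pose=(-5,-7,N); sL=12/5, sR=60/49; mL=6/245, mR=-288/245; mL+mR=-282/245 → advance -1; mR−mL=-6/5 → turn -1·90°
n=2: pose=(-5,-8,E); sL=6/5, sR=30/29; mL=63/145, mR=-24/145; mL+mR=39/145 → advance +1; mR−mL=-3/5 → turn -1·90°
n=3: pose=(-4,-8,S); sL=60/73, sR=4/3; mL=202/219, mR=112/219; mL+mR=314/219 → advance +1; mR−mL=-30/73 → turn -1·90°
n=4: pose=(-4,-9,W); sL=15/13, sR=3/2; mL=12/13, mR=9/26; mL+mR=33/26 → advance +1; mR−mL=-15/26 → turn -1·90°
n=5: pose=(-5,-9,N); sL=60/29, sR=60/53; mL=150/1537, mR=-1440/1537; mL+mR=-1290/1537 → advance -1; mR−mL=-30/29 → turn -1·90°
n=6: pose=(-5,-10,E); sL=30/29, sR=30/37; mL=315/1073, mR=-240/1073; mL+mR=75/1073 → advance +1; mR−mL=-15/29 → turn -1·90°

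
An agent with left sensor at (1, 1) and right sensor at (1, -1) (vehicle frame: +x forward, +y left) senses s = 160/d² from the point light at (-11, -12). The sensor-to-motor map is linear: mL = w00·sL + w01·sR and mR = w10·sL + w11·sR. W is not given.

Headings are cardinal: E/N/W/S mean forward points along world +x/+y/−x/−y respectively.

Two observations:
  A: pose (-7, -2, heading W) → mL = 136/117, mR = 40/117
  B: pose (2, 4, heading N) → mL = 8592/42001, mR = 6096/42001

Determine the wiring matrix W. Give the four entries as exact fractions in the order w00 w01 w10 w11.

obs A: pose=(-7,-2,W) → sL=16/9, sR=16/13, mL=136/117, mR=40/117
obs B: pose=(2,4,N) → sL=160/433, sR=32/97, mL=8592/42001, mR=6096/42001
sensor matrix S = [[16/9, 16/13], [160/433, 32/97]]; det S = 647168/4914117
solve [mL_A; mL_B] = S·[w00; w01] and [mR_A; mR_B] = S·[w10; w11]:
  w00 = 1, w01 = -1/2, w10 = -1/2, w11 = 1

1 -1/2 -1/2 1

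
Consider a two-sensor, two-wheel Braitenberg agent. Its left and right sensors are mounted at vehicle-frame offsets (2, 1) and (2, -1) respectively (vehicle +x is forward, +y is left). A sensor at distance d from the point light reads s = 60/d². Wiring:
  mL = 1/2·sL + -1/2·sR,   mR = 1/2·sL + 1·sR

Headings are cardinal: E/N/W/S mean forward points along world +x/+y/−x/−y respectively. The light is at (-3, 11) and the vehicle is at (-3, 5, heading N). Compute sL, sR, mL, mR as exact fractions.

left sensor world pos  = (-4, 7); dL² = 17
right sensor world pos = (-2, 7); dR² = 17
sL = 60/17 = 60/17
sR = 60/17 = 60/17
mL = 1/2·sL + -1/2·sR = 0
mR = 1/2·sL + 1·sR = 90/17

60/17 60/17 0 90/17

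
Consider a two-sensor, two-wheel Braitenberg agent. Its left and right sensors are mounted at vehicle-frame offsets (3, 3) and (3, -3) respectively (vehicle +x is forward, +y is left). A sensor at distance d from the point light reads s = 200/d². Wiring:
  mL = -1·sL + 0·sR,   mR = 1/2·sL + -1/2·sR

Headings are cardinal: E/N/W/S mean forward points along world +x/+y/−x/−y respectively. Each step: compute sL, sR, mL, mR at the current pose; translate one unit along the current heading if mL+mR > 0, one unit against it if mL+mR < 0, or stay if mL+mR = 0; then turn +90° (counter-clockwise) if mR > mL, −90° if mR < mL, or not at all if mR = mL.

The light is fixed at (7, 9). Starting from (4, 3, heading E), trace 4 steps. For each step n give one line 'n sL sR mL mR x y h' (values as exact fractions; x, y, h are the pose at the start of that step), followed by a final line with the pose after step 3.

0 200/9 200/81 -200/9 800/81 4 3 E
1 100/29 20 -100/29 -240/29 3 3 N
2 200/17 200/101 -200/17 8400/1717 3 2 E
3 5/2 10 -5/2 -15/4 2 2 N
final 2 1 E

n=0: pose=(4,3,E); sL=200/9, sR=200/81; mL=-200/9, mR=800/81; mL+mR=-1000/81 → advance -1; mR−mL=2600/81 → turn +1·90°
n=1: pose=(3,3,N); sL=100/29, sR=20; mL=-100/29, mR=-240/29; mL+mR=-340/29 → advance -1; mR−mL=-140/29 → turn -1·90°
n=2: pose=(3,2,E); sL=200/17, sR=200/101; mL=-200/17, mR=8400/1717; mL+mR=-11800/1717 → advance -1; mR−mL=28600/1717 → turn +1·90°
n=3: pose=(2,2,N); sL=5/2, sR=10; mL=-5/2, mR=-15/4; mL+mR=-25/4 → advance -1; mR−mL=-5/4 → turn -1·90°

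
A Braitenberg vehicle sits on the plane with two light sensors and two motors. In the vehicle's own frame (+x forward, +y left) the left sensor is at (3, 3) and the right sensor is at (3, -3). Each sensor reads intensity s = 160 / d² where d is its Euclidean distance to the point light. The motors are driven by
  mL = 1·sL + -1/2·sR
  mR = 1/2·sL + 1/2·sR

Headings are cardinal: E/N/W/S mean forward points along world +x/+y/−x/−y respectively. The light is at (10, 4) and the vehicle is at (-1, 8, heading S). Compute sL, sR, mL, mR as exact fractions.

left sensor world pos  = (2, 5); dL² = 65
right sensor world pos = (-4, 5); dR² = 197
sL = 160/65 = 32/13
sR = 160/197 = 160/197
mL = 1·sL + -1/2·sR = 5264/2561
mR = 1/2·sL + 1/2·sR = 4192/2561

32/13 160/197 5264/2561 4192/2561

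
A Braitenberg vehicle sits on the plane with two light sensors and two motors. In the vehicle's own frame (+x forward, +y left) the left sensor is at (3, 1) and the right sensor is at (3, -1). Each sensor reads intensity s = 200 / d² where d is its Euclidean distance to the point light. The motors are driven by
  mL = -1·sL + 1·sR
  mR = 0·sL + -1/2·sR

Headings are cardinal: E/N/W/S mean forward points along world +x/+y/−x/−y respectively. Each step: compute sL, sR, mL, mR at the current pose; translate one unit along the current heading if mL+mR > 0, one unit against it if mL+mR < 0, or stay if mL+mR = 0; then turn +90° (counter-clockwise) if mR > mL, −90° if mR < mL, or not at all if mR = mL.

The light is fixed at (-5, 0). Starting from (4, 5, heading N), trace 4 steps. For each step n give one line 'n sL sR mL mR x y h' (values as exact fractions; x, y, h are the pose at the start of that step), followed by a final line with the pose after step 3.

n=0: pose=(4,5,N); sL=25/16, sR=50/41; mL=-225/656, mR=-25/41; mL+mR=-625/656 → advance -1; mR−mL=-175/656 → turn -1·90°
n=1: pose=(4,4,E); sL=200/169, sR=200/153; mL=3200/25857, mR=-100/153; mL+mR=-13700/25857 → advance -1; mR−mL=-6700/8619 → turn -1·90°
n=2: pose=(3,4,S); sL=100/41, sR=4; mL=64/41, mR=-2; mL+mR=-18/41 → advance -1; mR−mL=-146/41 → turn -1·90°
n=3: pose=(3,5,W); sL=200/41, sR=200/61; mL=-4000/2501, mR=-100/61; mL+mR=-8100/2501 → advance -1; mR−mL=-100/2501 → turn -1·90°

0 25/16 50/41 -225/656 -25/41 4 5 N
1 200/169 200/153 3200/25857 -100/153 4 4 E
2 100/41 4 64/41 -2 3 4 S
3 200/41 200/61 -4000/2501 -100/61 3 5 W
final 4 5 N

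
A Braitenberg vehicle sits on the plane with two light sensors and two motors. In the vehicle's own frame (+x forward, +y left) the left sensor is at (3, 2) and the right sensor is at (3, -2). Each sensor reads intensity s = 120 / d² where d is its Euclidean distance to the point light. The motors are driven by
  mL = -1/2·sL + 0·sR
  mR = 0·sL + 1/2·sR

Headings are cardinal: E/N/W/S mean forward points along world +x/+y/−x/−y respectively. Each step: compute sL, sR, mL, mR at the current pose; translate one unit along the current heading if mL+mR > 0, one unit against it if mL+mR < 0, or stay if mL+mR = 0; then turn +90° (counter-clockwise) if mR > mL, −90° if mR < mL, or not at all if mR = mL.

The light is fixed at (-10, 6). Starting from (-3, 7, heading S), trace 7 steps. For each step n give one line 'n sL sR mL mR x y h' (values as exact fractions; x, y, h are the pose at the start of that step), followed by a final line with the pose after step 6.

n=0: pose=(-3,7,S); sL=24/17, sR=120/29; mL=-12/17, mR=60/29; mL+mR=672/493 → advance +1; mR−mL=1368/493 → turn +1·90°
n=1: pose=(-3,6,E); sL=15/13, sR=15/13; mL=-15/26, mR=15/26; mL+mR=0 → advance +0; mR−mL=15/13 → turn +1·90°
n=2: pose=(-3,6,N); sL=60/17, sR=4/3; mL=-30/17, mR=2/3; mL+mR=-56/51 → advance -1; mR−mL=124/51 → turn +1·90°
n=3: pose=(-3,5,W); sL=24/5, sR=120/17; mL=-12/5, mR=60/17; mL+mR=96/85 → advance +1; mR−mL=504/85 → turn +1·90°
n=4: pose=(-4,5,S); sL=3/2, sR=15/4; mL=-3/4, mR=15/8; mL+mR=9/8 → advance +1; mR−mL=21/8 → turn +1·90°
n=5: pose=(-4,4,E); sL=40/27, sR=120/97; mL=-20/27, mR=60/97; mL+mR=-320/2619 → advance -1; mR−mL=3560/2619 → turn +1·90°
n=6: pose=(-5,4,N); sL=12, sR=12/5; mL=-6, mR=6/5; mL+mR=-24/5 → advance -1; mR−mL=36/5 → turn +1·90°

0 24/17 120/29 -12/17 60/29 -3 7 S
1 15/13 15/13 -15/26 15/26 -3 6 E
2 60/17 4/3 -30/17 2/3 -3 6 N
3 24/5 120/17 -12/5 60/17 -3 5 W
4 3/2 15/4 -3/4 15/8 -4 5 S
5 40/27 120/97 -20/27 60/97 -4 4 E
6 12 12/5 -6 6/5 -5 4 N
final -5 3 W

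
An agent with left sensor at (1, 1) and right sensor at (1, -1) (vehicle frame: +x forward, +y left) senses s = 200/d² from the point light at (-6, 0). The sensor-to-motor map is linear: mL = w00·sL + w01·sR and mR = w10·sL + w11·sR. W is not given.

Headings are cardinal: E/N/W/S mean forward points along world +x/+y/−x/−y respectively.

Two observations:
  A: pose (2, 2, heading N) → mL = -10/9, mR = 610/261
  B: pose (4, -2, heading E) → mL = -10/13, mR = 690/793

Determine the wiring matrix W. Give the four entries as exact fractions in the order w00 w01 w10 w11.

obs A: pose=(2,2,N) → sL=100/29, sR=20/9, mL=-10/9, mR=610/261
obs B: pose=(4,-2,E) → sL=100/61, sR=20/13, mL=-10/13, mR=690/793
sensor matrix S = [[100/29, 20/9], [100/61, 20/13]]; det S = 344000/206973
solve [mL_A; mL_B] = S·[w00; w01] and [mR_A; mR_B] = S·[w10; w11]:
  w00 = 0, w01 = -1/2, w10 = 1, w11 = -1/2

0 -1/2 1 -1/2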